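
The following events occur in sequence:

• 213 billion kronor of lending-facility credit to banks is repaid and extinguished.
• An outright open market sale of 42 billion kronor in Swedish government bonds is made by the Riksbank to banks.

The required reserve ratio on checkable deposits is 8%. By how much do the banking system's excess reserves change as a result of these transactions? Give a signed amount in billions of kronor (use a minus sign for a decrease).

-255 billion

Discount-window repayment 213 billion kronor: reserves −213B, deposits 0.
OMO sale (to banks) 42 billion kronor: reserves −42B, deposits 0.
Totals: Δreserves = −255B, Δdeposits = 0.
Δrequired reserves = 8% × 0 = 0.
Δexcess reserves = Δreserves − Δrequired = −255B − (0) = -255 billion.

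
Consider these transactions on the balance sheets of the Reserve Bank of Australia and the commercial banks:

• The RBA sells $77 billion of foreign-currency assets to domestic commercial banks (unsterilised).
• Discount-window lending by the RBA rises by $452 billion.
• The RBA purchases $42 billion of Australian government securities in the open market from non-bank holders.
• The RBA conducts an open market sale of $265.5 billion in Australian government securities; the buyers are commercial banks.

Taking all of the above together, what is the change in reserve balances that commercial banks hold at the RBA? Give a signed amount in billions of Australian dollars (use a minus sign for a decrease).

+$151.5 billion

RBA balance sheet:
  Assets:      Securities −$223.5B, Loans to banks +$452B, Foreign assets −$77B
  Liabilities: Bank reserves +$151.5B
Commercial banking system:
  Assets:      Reserves at CB +$151.5B, Securities +$265.5B, Foreign assets +$77B
  Liabilities: Checkable deposits +$42B, Borrowings from CB +$452B
So the change in reserve balances that commercial banks hold at the RBA is +$151.5 billion.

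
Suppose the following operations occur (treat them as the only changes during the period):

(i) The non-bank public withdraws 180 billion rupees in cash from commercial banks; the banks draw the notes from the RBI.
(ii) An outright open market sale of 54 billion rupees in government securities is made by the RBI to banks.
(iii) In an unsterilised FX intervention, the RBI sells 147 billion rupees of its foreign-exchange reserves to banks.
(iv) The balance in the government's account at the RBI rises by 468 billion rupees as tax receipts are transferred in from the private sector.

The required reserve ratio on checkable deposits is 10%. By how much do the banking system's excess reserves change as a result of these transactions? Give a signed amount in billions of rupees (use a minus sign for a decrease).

-784.2 billion

Currency withdrawal 180 billion rupees: reserves −180B, deposits −180B.
OMO sale (to banks) 54 billion rupees: reserves −54B, deposits 0.
FX sale 147 billion rupees: reserves −147B, deposits 0.
Government account inflow 468 billion rupees: reserves −468B, deposits −468B.
Totals: Δreserves = −849B, Δdeposits = −648B.
Δrequired reserves = 10% × −648B = −64.8B.
Δexcess reserves = Δreserves − Δrequired = −849B − (−64.8B) = -784.2 billion.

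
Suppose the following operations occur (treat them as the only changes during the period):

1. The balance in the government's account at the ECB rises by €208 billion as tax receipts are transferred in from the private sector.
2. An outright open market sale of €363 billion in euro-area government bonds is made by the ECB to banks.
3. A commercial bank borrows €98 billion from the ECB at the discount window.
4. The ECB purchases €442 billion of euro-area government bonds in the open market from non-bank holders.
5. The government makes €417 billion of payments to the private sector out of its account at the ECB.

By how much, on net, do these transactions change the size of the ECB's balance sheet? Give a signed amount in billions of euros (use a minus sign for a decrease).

+€177 billion

Government account inflow €208 billion: only the composition of liabilities changes → 0.
OMO sale (to banks) €363 billion: an ECB asset is shed → −€363B.
Discount-window loan €98 billion: an ECB asset is acquired → +€98B.
Asset purchase (from non-banks) €442 billion: an ECB asset is acquired → +€442B.
Government spending €417 billion: only the composition of liabilities changes → 0.
Net: 0 − 363 + 98 + 442 + 0 = +€177 billion.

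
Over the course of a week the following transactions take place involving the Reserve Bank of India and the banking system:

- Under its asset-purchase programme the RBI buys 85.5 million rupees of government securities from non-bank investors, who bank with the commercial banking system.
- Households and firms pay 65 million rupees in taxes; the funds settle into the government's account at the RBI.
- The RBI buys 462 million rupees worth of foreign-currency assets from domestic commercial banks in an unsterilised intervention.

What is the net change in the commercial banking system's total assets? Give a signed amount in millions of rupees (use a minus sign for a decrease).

RBI balance sheet:
  Assets:      Securities +85.5M, Foreign assets +462M
  Liabilities: Bank reserves +482.5M, Government deposits +65M
Commercial banking system:
  Assets:      Reserves at CB +482.5M, Foreign assets −462M
  Liabilities: Checkable deposits +20.5M
Change in total bank assets = +20.5 million.

+20.5 million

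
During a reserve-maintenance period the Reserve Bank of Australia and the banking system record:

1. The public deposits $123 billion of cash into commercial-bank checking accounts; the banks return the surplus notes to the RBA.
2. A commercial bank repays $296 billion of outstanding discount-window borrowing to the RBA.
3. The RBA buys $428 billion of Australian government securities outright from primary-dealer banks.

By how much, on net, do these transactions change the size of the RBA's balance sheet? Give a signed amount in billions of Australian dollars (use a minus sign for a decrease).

Currency deposit $123 billion: only the composition of liabilities changes → 0.
Discount-window repayment $296 billion: an RBA asset is shed → −$296B.
OMO purchase (from banks) $428 billion: an RBA asset is acquired → +$428B.
Net: 0 − 296 + 428 = +$132 billion.

+$132 billion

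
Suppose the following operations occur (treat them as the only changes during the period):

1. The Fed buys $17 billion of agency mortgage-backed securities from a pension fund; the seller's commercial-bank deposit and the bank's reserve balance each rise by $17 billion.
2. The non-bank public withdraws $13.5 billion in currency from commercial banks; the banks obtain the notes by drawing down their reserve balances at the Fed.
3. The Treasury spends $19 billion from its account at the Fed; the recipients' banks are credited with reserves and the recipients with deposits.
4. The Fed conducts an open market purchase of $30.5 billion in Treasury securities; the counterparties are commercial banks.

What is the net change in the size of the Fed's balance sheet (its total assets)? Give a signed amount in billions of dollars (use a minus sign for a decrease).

+$47.5 billion

Asset purchase (from non-banks) $17 billion: a Fed asset is acquired → +$17B.
Currency withdrawal $13.5 billion: only the composition of liabilities changes → 0.
Government spending $19 billion: only the composition of liabilities changes → 0.
OMO purchase (from banks) $30.5 billion: a Fed asset is acquired → +$30.5B.
Net: 17 + 0 + 0 + 30.5 = +$47.5 billion.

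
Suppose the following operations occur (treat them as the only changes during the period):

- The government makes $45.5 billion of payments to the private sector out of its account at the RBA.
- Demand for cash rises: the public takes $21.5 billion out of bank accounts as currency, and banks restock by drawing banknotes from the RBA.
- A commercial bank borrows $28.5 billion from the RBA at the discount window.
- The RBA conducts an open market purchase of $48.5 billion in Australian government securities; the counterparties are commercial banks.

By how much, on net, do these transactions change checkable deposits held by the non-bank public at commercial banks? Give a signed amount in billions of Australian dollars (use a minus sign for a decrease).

Government spending $45.5 billion: non-bank counterparties' bank balances rise → +$45.5B.
Currency withdrawal $21.5 billion: non-bank counterparties' bank balances fall → −$21.5B.
Discount-window loan $28.5 billion: the counterparty is a bank, so public deposits are unchanged → 0.
OMO purchase (from banks) $48.5 billion: the counterparty is a bank, so public deposits are unchanged → 0.
Net: 45.5 − 21.5 + 0 + 0 = +$24 billion.

+$24 billion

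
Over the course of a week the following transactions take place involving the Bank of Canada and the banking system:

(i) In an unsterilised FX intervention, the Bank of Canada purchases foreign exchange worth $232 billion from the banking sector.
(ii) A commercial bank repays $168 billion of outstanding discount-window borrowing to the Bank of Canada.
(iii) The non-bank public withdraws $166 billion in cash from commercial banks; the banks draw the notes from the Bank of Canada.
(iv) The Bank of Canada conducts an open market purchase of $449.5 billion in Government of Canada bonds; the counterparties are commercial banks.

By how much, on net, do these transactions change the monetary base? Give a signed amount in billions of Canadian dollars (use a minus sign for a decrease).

FX purchase $232 billion: Bank of Canada balance sheet expands → +$232B.
Discount-window repayment $168 billion: Bank of Canada balance sheet contracts → −$168B.
Currency withdrawal $166 billion: just a shift between currency and reserves — both are base money → 0.
OMO purchase (from banks) $449.5 billion: Bank of Canada balance sheet expands → +$449.5B.
Net: 232 − 168 + 0 + 449.5 = +$513.5 billion.

+$513.5 billion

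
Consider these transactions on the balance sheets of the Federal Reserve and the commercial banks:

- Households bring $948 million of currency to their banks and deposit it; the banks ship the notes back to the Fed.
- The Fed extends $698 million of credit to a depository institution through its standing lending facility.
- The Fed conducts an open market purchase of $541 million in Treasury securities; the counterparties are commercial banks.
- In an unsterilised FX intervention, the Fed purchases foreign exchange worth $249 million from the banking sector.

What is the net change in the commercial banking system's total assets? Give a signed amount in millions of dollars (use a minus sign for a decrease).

+$1646 million

Currency deposit $948 million: bank balance sheets expand → +$948M.
Discount-window loan $698 million: bank balance sheets expand → +$698M.
OMO purchase (from banks) $541 million: just an asset swap on bank balance sheets → 0.
FX purchase $249 million: just an asset swap on bank balance sheets → 0.
Net: 948 + 698 + 0 + 0 = +$1646 million.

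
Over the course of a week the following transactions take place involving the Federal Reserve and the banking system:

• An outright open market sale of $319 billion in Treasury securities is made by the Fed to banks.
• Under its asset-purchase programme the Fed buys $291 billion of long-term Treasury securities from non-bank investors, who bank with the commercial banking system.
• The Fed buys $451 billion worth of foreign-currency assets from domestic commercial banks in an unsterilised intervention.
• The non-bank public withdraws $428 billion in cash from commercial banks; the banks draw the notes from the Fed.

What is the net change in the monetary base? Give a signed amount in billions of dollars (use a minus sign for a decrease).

Fed balance sheet:
  Assets:      Securities −$28B, Foreign assets +$451B
  Liabilities: Bank reserves −$5B, Currency in circulation +$428B
Monetary base = currency + reserves: +$428B + (−$5B) = +$423 billion.

+$423 billion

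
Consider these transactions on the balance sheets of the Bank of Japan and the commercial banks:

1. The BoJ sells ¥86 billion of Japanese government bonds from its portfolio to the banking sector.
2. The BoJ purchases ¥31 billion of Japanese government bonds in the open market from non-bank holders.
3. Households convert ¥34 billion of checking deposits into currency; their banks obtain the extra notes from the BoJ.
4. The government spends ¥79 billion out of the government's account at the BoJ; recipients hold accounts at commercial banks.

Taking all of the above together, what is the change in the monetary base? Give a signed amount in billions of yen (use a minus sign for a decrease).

BoJ balance sheet:
  Assets:      Securities −¥55B
  Liabilities: Bank reserves −¥10B, Currency in circulation +¥34B, Government deposits −¥79B
Commercial banking system:
  Assets:      Reserves at CB −¥10B, Securities +¥86B
  Liabilities: Checkable deposits +¥76B
Monetary base = currency + reserves: +¥34B + (−¥10B) = +¥24 billion.

+¥24 billion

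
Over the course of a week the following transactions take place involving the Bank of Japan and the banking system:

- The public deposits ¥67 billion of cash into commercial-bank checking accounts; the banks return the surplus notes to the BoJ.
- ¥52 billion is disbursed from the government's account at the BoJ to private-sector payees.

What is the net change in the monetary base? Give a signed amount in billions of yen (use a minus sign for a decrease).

+¥52 billion

Currency deposit ¥67 billion: just a shift between currency and reserves — both are base money → 0.
Government spending ¥52 billion: a non-base liability converts back to reserves → +¥52B.
Net: 0 + 52 = +¥52 billion.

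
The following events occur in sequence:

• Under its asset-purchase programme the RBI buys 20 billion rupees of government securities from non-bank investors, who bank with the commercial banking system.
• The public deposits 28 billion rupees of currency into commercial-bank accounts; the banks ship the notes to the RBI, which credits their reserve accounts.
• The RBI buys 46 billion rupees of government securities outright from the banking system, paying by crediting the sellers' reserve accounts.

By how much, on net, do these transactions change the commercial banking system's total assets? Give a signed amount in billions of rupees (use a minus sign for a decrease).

+48 billion

RBI balance sheet:
  Assets:      Securities +66B
  Liabilities: Bank reserves +94B, Currency in circulation −28B
Commercial banking system:
  Assets:      Reserves at CB +94B, Securities −46B
  Liabilities: Checkable deposits +48B
Change in total bank assets = +48 billion.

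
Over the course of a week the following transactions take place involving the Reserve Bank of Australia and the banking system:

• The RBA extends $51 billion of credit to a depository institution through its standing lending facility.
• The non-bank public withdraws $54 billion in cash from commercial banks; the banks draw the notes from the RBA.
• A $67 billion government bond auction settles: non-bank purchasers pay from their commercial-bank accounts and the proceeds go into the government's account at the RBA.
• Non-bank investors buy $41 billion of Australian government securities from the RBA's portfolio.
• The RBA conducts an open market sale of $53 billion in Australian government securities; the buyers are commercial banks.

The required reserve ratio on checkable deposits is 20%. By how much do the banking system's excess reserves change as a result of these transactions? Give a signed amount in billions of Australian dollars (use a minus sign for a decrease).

Discount-window loan $51 billion: reserves +$51B, deposits 0.
Currency withdrawal $54 billion: reserves −$54B, deposits −$54B.
Government account inflow $67 billion: reserves −$67B, deposits −$67B.
Asset sale (to non-banks) $41 billion: reserves −$41B, deposits −$41B.
OMO sale (to banks) $53 billion: reserves −$53B, deposits 0.
Totals: Δreserves = −$164B, Δdeposits = −$162B.
Δrequired reserves = 20% × −$162B = −$32.4B.
Δexcess reserves = Δreserves − Δrequired = −$164B − (−$32.4B) = -$131.6 billion.

-$131.6 billion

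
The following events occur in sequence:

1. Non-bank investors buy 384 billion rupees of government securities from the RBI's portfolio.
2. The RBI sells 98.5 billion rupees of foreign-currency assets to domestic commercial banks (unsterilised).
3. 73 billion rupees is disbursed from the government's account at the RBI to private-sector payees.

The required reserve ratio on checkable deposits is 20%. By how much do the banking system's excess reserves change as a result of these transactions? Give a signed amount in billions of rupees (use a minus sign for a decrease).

Asset sale (to non-banks) 384 billion rupees: reserves −384B, deposits −384B.
FX sale 98.5 billion rupees: reserves −98.5B, deposits 0.
Government spending 73 billion rupees: reserves +73B, deposits +73B.
Totals: Δreserves = −409.5B, Δdeposits = −311B.
Δrequired reserves = 20% × −311B = −62.2B.
Δexcess reserves = Δreserves − Δrequired = −409.5B − (−62.2B) = -347.3 billion.

-347.3 billion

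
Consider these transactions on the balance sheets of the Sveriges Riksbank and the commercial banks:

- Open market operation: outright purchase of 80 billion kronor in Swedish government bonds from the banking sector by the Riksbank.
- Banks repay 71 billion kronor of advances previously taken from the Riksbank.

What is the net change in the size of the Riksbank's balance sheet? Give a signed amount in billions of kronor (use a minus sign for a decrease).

+9 billion

OMO purchase (from banks) 80 billion kronor: a Riksbank asset is acquired → +80B.
Discount-window repayment 71 billion kronor: a Riksbank asset is shed → −71B.
Net: 80 − 71 = +9 billion.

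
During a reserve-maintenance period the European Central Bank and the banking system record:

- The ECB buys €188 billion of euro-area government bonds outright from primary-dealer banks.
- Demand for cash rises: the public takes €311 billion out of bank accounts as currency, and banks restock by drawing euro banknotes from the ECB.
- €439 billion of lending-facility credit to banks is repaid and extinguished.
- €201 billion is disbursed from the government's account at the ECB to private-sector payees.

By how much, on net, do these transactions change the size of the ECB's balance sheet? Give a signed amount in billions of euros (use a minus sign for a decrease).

ECB balance sheet:
  Assets:      Securities +€188B, Loans to banks −€439B
  Liabilities: Bank reserves −€361B, Currency in circulation +€311B, Government deposits −€201B
Commercial banking system:
  Assets:      Reserves at CB −€361B, Securities −€188B
  Liabilities: Checkable deposits −€110B, Borrowings from CB −€439B
Change in total ECB assets = -€251 billion.

-€251 billion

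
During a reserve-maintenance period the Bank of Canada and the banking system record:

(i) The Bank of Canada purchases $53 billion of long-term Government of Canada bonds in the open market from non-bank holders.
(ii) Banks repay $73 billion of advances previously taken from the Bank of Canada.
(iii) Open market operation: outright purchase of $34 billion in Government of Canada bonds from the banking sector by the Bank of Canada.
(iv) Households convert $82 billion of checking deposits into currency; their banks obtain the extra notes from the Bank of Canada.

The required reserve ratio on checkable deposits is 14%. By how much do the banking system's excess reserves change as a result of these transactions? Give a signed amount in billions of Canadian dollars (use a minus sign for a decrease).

-$63.94 billion

Asset purchase (from non-banks) $53 billion: reserves +$53B, deposits +$53B.
Discount-window repayment $73 billion: reserves −$73B, deposits 0.
OMO purchase (from banks) $34 billion: reserves +$34B, deposits 0.
Currency withdrawal $82 billion: reserves −$82B, deposits −$82B.
Totals: Δreserves = −$68B, Δdeposits = −$29B.
Δrequired reserves = 14% × −$29B = −$4.06B.
Δexcess reserves = Δreserves − Δrequired = −$68B − (−$4.06B) = -$63.94 billion.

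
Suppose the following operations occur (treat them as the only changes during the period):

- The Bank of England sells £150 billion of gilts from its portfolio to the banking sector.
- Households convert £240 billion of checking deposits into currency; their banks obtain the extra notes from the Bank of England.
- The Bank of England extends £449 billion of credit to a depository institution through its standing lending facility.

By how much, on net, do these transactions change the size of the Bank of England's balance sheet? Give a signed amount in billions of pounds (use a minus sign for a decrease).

Bank of England balance sheet:
  Assets:      Securities −£150B, Loans to banks +£449B
  Liabilities: Bank reserves +£59B, Currency in circulation +£240B
Commercial banking system:
  Assets:      Reserves at CB +£59B, Securities +£150B
  Liabilities: Checkable deposits −£240B, Borrowings from CB +£449B
Change in total Bank of England assets = +£299 billion.

+£299 billion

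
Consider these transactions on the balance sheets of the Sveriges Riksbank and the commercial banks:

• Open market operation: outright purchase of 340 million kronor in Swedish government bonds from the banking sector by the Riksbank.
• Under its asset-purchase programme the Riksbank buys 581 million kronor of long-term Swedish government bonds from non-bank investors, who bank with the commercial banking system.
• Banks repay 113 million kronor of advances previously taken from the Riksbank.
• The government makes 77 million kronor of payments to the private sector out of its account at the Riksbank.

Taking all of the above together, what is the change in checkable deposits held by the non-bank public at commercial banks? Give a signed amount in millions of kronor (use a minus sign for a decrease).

Riksbank balance sheet:
  Assets:      Securities +921M, Loans to banks −113M
  Liabilities: Bank reserves +885M, Government deposits −77M
Commercial banking system:
  Assets:      Reserves at CB +885M, Securities −340M
  Liabilities: Checkable deposits +658M, Borrowings from CB −113M
So the change in checkable deposits held by the non-bank public at commercial banks is +658 million.

+658 million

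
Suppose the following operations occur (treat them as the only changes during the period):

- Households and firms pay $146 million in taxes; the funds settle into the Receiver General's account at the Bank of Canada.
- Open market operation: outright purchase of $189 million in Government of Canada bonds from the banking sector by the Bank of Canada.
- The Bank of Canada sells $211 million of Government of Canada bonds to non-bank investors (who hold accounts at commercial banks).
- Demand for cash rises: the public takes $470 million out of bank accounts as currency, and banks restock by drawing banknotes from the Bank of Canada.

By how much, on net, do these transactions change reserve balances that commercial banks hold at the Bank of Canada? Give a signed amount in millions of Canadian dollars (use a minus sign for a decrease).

-$638 million

Bank of Canada balance sheet:
  Assets:      Securities −$22M
  Liabilities: Bank reserves −$638M, Currency in circulation +$470M, Government deposits +$146M
Commercial banking system:
  Assets:      Reserves at CB −$638M, Securities −$189M
  Liabilities: Checkable deposits −$827M
So the change in reserve balances that commercial banks hold at the Bank of Canada is -$638 million.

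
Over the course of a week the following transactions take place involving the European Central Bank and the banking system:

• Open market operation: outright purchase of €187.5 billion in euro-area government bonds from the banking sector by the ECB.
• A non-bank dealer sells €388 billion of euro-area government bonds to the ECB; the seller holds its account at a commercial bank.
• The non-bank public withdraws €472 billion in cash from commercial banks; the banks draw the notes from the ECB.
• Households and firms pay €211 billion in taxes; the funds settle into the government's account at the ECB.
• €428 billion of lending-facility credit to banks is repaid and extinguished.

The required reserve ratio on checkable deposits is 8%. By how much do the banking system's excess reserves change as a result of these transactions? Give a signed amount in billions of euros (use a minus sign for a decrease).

OMO purchase (from banks) €187.5 billion: reserves +€187.5B, deposits 0.
Asset purchase (from non-banks) €388 billion: reserves +€388B, deposits +€388B.
Currency withdrawal €472 billion: reserves −€472B, deposits −€472B.
Government account inflow €211 billion: reserves −€211B, deposits −€211B.
Discount-window repayment €428 billion: reserves −€428B, deposits 0.
Totals: Δreserves = −€535.5B, Δdeposits = −€295B.
Δrequired reserves = 8% × −€295B = −€23.6B.
Δexcess reserves = Δreserves − Δrequired = −€535.5B − (−€23.6B) = -€511.9 billion.

-€511.9 billion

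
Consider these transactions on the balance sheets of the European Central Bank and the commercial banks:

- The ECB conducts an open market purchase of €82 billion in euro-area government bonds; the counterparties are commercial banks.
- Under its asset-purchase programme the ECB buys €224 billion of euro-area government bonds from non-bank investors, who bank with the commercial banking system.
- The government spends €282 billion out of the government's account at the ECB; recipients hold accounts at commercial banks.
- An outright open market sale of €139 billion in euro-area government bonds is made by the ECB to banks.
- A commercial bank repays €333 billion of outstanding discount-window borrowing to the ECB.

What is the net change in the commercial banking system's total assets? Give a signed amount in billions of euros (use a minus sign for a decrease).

OMO purchase (from banks) €82 billion: just an asset swap on bank balance sheets → 0.
Asset purchase (from non-banks) €224 billion: bank balance sheets expand → +€224B.
Government spending €282 billion: bank balance sheets expand → +€282B.
OMO sale (to banks) €139 billion: just an asset swap on bank balance sheets → 0.
Discount-window repayment €333 billion: bank balance sheets shrink → −€333B.
Net: 0 + 224 + 282 + 0 − 333 = +€173 billion.

+€173 billion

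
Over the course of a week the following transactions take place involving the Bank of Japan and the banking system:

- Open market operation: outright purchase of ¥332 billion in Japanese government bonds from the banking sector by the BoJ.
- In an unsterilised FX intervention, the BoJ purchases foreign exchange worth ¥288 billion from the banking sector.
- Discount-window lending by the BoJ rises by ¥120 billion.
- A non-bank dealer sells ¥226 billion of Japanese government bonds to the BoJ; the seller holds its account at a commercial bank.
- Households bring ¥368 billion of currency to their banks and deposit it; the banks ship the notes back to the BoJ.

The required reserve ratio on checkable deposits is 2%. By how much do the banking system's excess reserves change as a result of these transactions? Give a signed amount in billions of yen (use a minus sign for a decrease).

+¥1322.12 billion

OMO purchase (from banks) ¥332 billion: reserves +¥332B, deposits 0.
FX purchase ¥288 billion: reserves +¥288B, deposits 0.
Discount-window loan ¥120 billion: reserves +¥120B, deposits 0.
Asset purchase (from non-banks) ¥226 billion: reserves +¥226B, deposits +¥226B.
Currency deposit ¥368 billion: reserves +¥368B, deposits +¥368B.
Totals: Δreserves = +¥1334B, Δdeposits = +¥594B.
Δrequired reserves = 2% × +¥594B = +¥11.88B.
Δexcess reserves = Δreserves − Δrequired = +¥1334B − (+¥11.88B) = +¥1322.12 billion.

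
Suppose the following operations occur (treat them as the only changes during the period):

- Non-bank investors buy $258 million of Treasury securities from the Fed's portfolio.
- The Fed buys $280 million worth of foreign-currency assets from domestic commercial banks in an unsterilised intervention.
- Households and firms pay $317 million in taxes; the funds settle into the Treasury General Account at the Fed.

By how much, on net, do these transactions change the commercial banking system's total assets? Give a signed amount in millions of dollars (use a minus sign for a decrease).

-$575 million

Asset sale (to non-banks) $258 million: bank balance sheets shrink → −$258M.
FX purchase $280 million: just an asset swap on bank balance sheets → 0.
Government account inflow $317 million: bank balance sheets shrink → −$317M.
Net: −258 + 0 − 317 = -$575 million.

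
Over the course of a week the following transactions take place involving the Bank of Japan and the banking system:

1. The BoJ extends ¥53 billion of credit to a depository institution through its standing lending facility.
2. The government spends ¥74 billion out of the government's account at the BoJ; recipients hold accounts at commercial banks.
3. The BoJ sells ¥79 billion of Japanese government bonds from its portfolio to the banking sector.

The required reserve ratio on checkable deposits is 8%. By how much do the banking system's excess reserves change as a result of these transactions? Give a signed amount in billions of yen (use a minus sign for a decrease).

Discount-window loan ¥53 billion: reserves +¥53B, deposits 0.
Government spending ¥74 billion: reserves +¥74B, deposits +¥74B.
OMO sale (to banks) ¥79 billion: reserves −¥79B, deposits 0.
Totals: Δreserves = +¥48B, Δdeposits = +¥74B.
Δrequired reserves = 8% × +¥74B = +¥5.92B.
Δexcess reserves = Δreserves − Δrequired = +¥48B − (+¥5.92B) = +¥42.08 billion.

+¥42.08 billion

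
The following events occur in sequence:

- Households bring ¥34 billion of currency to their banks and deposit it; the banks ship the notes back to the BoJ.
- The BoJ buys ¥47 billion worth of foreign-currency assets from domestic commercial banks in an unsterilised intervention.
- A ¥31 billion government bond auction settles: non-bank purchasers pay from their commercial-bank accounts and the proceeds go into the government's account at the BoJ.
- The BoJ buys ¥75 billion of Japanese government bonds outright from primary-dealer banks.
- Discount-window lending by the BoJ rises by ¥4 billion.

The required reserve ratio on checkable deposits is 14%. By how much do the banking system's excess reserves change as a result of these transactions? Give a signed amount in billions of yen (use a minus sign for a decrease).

+¥128.58 billion

Currency deposit ¥34 billion: reserves +¥34B, deposits +¥34B.
FX purchase ¥47 billion: reserves +¥47B, deposits 0.
Government account inflow ¥31 billion: reserves −¥31B, deposits −¥31B.
OMO purchase (from banks) ¥75 billion: reserves +¥75B, deposits 0.
Discount-window loan ¥4 billion: reserves +¥4B, deposits 0.
Totals: Δreserves = +¥129B, Δdeposits = +¥3B.
Δrequired reserves = 14% × +¥3B = +¥0.42B.
Δexcess reserves = Δreserves − Δrequired = +¥129B − (+¥0.42B) = +¥128.58 billion.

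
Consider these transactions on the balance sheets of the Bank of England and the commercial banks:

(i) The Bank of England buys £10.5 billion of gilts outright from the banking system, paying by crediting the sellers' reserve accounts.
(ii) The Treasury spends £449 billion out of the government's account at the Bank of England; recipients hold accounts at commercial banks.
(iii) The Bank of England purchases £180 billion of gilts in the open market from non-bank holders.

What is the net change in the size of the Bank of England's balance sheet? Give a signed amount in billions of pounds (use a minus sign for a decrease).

OMO purchase (from banks) £10.5 billion: a Bank of England asset is acquired → +£10.5B.
Government spending £449 billion: only the composition of liabilities changes → 0.
Asset purchase (from non-banks) £180 billion: a Bank of England asset is acquired → +£180B.
Net: 10.5 + 0 + 180 = +£190.5 billion.

+£190.5 billion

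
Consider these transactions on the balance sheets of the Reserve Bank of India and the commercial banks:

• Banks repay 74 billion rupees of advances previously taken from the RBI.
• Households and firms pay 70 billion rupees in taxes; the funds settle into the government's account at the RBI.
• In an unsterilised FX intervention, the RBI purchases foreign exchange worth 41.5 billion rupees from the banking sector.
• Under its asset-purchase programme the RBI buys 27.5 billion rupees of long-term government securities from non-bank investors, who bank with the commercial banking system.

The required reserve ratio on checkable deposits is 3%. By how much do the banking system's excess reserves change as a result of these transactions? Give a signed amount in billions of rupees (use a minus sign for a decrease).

-73.725 billion

Discount-window repayment 74 billion rupees: reserves −74B, deposits 0.
Government account inflow 70 billion rupees: reserves −70B, deposits −70B.
FX purchase 41.5 billion rupees: reserves +41.5B, deposits 0.
Asset purchase (from non-banks) 27.5 billion rupees: reserves +27.5B, deposits +27.5B.
Totals: Δreserves = −75B, Δdeposits = −42.5B.
Δrequired reserves = 3% × −42.5B = −1.275B.
Δexcess reserves = Δreserves − Δrequired = −75B − (−1.275B) = -73.725 billion.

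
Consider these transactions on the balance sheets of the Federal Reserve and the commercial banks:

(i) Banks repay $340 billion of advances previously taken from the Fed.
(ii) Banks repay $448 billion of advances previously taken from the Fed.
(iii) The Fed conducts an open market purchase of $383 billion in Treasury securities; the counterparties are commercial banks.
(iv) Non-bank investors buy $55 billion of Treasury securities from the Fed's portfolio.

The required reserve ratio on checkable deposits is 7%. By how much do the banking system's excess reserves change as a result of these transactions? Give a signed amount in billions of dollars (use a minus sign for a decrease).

-$456.15 billion

Discount-window repayment $340 billion: reserves −$340B, deposits 0.
Discount-window repayment $448 billion: reserves −$448B, deposits 0.
OMO purchase (from banks) $383 billion: reserves +$383B, deposits 0.
Asset sale (to non-banks) $55 billion: reserves −$55B, deposits −$55B.
Totals: Δreserves = −$460B, Δdeposits = −$55B.
Δrequired reserves = 7% × −$55B = −$3.85B.
Δexcess reserves = Δreserves − Δrequired = −$460B − (−$3.85B) = -$456.15 billion.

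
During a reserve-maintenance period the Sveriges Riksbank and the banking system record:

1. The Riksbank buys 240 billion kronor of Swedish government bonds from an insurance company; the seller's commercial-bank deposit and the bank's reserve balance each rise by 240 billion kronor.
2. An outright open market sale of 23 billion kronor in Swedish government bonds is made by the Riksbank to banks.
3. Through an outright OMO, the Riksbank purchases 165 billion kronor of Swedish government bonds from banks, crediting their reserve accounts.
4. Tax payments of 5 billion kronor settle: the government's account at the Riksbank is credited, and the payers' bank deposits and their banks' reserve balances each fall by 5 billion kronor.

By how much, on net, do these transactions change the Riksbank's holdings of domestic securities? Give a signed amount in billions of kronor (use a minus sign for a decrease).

Asset purchase (from non-banks) 240 billion kronor: securities added to the Riksbank's portfolio → +240B.
OMO sale (to banks) 23 billion kronor: securities removed from the Riksbank's portfolio → −23B.
OMO purchase (from banks) 165 billion kronor: securities added to the Riksbank's portfolio → +165B.
Government account inflow 5 billion kronor: the Riksbank's securities portfolio is untouched → 0.
Net: 240 − 23 + 165 + 0 = +382 billion.

+382 billion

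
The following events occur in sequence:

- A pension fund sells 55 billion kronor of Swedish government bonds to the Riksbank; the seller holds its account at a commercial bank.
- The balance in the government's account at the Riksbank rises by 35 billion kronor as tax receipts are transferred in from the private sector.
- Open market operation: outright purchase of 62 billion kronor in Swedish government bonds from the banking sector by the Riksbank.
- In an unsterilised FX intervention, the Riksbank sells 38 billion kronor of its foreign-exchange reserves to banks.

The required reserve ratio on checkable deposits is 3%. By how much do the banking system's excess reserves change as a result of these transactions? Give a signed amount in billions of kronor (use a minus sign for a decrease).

+43.4 billion

Asset purchase (from non-banks) 55 billion kronor: reserves +55B, deposits +55B.
Government account inflow 35 billion kronor: reserves −35B, deposits −35B.
OMO purchase (from banks) 62 billion kronor: reserves +62B, deposits 0.
FX sale 38 billion kronor: reserves −38B, deposits 0.
Totals: Δreserves = +44B, Δdeposits = +20B.
Δrequired reserves = 3% × +20B = +0.6B.
Δexcess reserves = Δreserves − Δrequired = +44B − (+0.6B) = +43.4 billion.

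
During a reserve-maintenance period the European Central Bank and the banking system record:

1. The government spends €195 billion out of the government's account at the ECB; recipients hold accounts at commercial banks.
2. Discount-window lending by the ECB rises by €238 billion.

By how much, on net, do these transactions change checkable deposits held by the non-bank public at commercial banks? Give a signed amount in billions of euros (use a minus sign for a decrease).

Government spending €195 billion: non-bank counterparties' bank balances rise → +€195B.
Discount-window loan €238 billion: the counterparty is a bank, so public deposits are unchanged → 0.
Net: 195 + 0 = +€195 billion.

+€195 billion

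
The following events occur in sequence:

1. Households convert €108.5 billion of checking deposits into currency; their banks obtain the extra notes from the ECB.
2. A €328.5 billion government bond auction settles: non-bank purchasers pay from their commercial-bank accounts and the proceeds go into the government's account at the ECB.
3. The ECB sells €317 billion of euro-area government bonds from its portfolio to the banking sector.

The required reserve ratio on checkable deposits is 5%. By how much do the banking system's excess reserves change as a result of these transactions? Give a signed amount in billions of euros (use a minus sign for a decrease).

Currency withdrawal €108.5 billion: reserves −€108.5B, deposits −€108.5B.
Government account inflow €328.5 billion: reserves −€328.5B, deposits −€328.5B.
OMO sale (to banks) €317 billion: reserves −€317B, deposits 0.
Totals: Δreserves = −€754B, Δdeposits = −€437B.
Δrequired reserves = 5% × −€437B = −€21.85B.
Δexcess reserves = Δreserves − Δrequired = −€754B − (−€21.85B) = -€732.15 billion.

-€732.15 billion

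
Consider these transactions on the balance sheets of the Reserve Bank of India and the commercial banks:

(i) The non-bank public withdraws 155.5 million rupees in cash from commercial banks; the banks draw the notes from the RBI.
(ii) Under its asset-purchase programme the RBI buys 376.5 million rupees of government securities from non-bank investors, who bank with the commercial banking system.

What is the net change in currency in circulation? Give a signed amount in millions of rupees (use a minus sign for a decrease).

RBI balance sheet:
  Assets:      Securities +376.5M
  Liabilities: Bank reserves +221M, Currency in circulation +155.5M
So the change in currency in circulation is +155.5 million.

+155.5 million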